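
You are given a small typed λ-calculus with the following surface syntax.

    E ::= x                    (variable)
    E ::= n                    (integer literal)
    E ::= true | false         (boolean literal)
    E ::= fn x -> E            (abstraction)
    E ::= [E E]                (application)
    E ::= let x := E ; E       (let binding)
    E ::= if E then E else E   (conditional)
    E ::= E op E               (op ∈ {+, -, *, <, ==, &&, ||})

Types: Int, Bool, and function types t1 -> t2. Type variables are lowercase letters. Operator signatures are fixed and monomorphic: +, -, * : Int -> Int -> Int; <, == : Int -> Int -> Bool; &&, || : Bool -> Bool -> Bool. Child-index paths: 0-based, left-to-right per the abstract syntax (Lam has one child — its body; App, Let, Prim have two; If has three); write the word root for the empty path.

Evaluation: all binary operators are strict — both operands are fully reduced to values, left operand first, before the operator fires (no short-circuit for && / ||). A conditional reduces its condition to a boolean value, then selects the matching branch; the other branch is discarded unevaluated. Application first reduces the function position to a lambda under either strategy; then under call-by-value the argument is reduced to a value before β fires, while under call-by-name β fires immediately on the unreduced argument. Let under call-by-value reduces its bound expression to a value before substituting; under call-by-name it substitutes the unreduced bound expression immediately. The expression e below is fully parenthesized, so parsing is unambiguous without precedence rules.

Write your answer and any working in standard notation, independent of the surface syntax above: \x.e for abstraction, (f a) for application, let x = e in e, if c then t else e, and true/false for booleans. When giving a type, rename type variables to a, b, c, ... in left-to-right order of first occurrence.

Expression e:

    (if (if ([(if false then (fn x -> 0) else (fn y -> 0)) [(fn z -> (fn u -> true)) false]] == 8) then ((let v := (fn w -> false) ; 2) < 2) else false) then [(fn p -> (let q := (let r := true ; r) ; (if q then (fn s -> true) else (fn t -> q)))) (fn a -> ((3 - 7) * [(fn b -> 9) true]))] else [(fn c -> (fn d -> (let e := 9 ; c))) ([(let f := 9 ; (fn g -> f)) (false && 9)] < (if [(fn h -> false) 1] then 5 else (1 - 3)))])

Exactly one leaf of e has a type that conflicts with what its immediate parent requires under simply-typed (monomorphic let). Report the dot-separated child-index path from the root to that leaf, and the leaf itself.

Answer: 2.1.0.1.1 : 9

Derivation:
  unify Bool ~ Bool
\x._ : a -> Int
\y._ : b -> Int
  unify a -> Int ~ b -> Int
  unify a ~ b
  unify Int ~ Int
\u._ : d -> Bool
\z._ : c -> d -> Bool
  unify c -> d -> Bool ~ Bool -> e
  unify c ~ Bool
  unify d -> Bool ~ e
_ _ : d -> Bool
  unify b -> Int ~ (d -> Bool) -> f
  unify b ~ d -> Bool
  unify Int ~ f
_ _ : Int
  unify Int ~ Int
  unify Int ~ Int
  unify Bool ~ Bool
\w._ : g -> Bool
let v : g -> Bool
  unify Int ~ Int
  unify Int ~ Int
  unify Bool ~ Bool
  unify Bool ~ Bool
let r : Bool
r : Bool
let q : Bool
q : Bool
  unify Bool ~ Bool
\s._ : i -> Bool
q : Bool
\t._ : j -> Bool
  unify i -> Bool ~ j -> Bool
  unify i ~ j
  unify Bool ~ Bool
\p._ : h -> j -> Bool
  unify Int ~ Int
  unify Int ~ Int
  unify Int ~ Int
\b._ : l -> Int
  unify l -> Int ~ Bool -> m
  unify l ~ Bool
  unify Int ~ m
_ _ : Int
  unify Int ~ Int
\a._ : k -> Int
  unify h -> j -> Bool ~ (k -> Int) -> n
  unify h ~ k -> Int
  unify j -> Bool ~ n
_ _ : j -> Bool
let e : Int
c : o
\d._ : p -> o
\c._ : o -> p -> o
let f : Int
f : Int
\g._ : q -> Int
  unify Bool ~ Bool
  unify Int ~ Bool
  FAIL: mismatch Int ~ Bool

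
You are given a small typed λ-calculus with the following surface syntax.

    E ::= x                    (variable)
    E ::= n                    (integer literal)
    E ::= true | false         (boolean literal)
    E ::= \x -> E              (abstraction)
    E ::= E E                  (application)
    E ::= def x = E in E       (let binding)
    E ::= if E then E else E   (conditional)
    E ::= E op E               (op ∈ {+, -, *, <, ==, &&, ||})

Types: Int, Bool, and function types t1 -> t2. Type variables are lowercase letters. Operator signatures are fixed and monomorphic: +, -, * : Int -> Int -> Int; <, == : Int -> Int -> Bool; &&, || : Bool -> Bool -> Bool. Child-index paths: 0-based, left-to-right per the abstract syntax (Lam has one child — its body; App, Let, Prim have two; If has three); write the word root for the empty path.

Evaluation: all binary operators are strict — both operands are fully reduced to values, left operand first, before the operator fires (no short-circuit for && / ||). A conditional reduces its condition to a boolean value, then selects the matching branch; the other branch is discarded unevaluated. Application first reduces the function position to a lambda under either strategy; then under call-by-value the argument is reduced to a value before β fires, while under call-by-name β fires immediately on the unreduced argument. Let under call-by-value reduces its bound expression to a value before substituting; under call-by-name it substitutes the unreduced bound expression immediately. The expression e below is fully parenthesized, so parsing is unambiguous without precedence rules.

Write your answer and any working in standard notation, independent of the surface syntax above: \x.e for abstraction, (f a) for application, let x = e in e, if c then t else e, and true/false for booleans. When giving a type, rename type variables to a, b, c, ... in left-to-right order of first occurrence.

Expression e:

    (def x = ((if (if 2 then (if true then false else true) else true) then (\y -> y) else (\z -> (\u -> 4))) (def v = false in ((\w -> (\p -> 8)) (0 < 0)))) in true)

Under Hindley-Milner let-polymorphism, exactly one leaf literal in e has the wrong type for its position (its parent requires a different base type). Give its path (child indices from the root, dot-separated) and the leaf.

Answer: 0.0.0.0 : 2

Trace:
  unify Int ~ Bool
  FAIL: mismatch Int ~ Bool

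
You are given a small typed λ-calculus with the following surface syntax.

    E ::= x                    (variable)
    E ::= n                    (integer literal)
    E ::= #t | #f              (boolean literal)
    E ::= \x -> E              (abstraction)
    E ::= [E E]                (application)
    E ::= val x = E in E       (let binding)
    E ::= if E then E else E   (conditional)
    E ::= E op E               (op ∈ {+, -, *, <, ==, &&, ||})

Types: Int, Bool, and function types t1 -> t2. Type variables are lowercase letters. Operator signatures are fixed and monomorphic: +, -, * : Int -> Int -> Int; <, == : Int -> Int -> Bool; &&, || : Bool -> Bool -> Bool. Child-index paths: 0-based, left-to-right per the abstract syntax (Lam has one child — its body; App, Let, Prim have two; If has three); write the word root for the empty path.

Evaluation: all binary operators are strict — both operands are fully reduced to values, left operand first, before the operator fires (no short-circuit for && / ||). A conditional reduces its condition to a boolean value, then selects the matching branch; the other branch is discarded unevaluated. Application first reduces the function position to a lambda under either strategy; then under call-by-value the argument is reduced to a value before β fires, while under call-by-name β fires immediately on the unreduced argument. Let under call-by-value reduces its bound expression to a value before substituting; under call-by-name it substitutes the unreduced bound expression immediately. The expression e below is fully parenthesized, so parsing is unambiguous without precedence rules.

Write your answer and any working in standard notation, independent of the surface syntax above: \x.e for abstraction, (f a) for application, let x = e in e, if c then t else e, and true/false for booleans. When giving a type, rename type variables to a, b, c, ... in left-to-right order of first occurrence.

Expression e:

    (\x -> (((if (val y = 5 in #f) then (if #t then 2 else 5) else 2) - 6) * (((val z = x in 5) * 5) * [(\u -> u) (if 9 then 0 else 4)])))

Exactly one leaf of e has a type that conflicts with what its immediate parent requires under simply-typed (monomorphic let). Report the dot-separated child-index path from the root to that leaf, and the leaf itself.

Trace:
let y : Int
  unify Bool ~ Bool
  unify Bool ~ Bool
  unify Int ~ Int
  unify Int ~ Int
  unify Int ~ Int
  unify Int ~ Int
  unify Int ~ Int
x : a
let z : a
  unify Int ~ Int
  unify Int ~ Int
  unify Int ~ Int
u : b
\u._ : b -> b
  unify Int ~ Bool
  FAIL: mismatch Int ~ Bool

Answer: 0.1.1.1.0 : 9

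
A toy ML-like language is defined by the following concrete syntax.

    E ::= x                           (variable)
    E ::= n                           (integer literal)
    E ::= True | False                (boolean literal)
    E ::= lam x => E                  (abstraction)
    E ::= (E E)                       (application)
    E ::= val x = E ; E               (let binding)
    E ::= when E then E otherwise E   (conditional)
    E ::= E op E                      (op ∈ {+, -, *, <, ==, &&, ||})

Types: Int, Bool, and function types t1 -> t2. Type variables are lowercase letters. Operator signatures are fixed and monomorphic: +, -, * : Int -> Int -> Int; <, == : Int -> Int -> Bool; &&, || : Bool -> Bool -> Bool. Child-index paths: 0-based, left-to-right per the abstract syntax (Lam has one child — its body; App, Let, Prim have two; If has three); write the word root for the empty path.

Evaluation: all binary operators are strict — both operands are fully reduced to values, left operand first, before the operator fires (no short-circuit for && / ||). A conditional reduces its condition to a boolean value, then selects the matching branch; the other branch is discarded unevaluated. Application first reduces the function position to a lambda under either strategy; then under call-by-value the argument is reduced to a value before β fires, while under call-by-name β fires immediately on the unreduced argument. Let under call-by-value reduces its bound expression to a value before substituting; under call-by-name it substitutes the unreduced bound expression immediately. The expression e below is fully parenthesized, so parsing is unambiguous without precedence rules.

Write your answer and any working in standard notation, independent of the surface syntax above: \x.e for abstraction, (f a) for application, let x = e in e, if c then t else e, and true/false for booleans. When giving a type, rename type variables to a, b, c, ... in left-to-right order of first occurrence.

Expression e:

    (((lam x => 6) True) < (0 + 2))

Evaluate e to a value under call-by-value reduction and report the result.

Trace:
step 0: (((\x.6) true) < (0 + 2))
step 1: [beta@0] (6 < (0 + 2))
step 2: [delta@1] (6 < 2)
step 3: [delta@root] false

Answer: false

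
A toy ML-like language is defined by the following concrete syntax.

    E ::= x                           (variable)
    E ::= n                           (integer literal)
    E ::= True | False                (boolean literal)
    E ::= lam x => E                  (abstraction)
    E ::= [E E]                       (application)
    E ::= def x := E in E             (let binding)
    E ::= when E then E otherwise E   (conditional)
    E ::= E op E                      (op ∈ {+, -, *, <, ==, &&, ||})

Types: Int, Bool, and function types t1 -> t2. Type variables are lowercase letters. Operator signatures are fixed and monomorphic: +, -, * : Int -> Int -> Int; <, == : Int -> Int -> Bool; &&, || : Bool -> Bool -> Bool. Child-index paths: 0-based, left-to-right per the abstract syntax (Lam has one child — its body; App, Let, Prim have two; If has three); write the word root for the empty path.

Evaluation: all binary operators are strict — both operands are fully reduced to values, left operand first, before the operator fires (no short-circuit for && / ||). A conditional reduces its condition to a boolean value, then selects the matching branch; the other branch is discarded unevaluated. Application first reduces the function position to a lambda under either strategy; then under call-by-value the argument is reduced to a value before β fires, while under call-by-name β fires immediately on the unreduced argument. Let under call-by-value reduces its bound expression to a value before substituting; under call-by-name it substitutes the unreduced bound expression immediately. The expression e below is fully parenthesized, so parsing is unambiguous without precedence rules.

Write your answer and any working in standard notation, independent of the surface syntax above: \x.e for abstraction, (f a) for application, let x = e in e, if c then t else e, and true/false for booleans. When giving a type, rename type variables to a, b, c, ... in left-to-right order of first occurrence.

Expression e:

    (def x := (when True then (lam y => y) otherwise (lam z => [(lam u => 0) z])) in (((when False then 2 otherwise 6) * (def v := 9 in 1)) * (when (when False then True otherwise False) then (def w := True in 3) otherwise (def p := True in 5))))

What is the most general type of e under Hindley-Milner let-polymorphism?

Answer: Int

Derivation:
  unify Bool ~ Bool
y : a
\y._ : a -> a
\u._ : c -> Int
z : b
  unify c -> Int ~ b -> d
  unify c ~ b
  unify Int ~ d
_ _ : Int
\z._ : b -> Int
  unify a -> a ~ b -> Int
  unify a ~ b
  unify b ~ Int
let x : Int -> Int
  unify Bool ~ Bool
  unify Int ~ Int
  unify Int ~ Int
let v : Int
  unify Int ~ Int
  unify Int ~ Int
  unify Bool ~ Bool
  unify Bool ~ Bool
  unify Bool ~ Bool
let w : Bool
let p : Bool
  unify Int ~ Int
  unify Int ~ Int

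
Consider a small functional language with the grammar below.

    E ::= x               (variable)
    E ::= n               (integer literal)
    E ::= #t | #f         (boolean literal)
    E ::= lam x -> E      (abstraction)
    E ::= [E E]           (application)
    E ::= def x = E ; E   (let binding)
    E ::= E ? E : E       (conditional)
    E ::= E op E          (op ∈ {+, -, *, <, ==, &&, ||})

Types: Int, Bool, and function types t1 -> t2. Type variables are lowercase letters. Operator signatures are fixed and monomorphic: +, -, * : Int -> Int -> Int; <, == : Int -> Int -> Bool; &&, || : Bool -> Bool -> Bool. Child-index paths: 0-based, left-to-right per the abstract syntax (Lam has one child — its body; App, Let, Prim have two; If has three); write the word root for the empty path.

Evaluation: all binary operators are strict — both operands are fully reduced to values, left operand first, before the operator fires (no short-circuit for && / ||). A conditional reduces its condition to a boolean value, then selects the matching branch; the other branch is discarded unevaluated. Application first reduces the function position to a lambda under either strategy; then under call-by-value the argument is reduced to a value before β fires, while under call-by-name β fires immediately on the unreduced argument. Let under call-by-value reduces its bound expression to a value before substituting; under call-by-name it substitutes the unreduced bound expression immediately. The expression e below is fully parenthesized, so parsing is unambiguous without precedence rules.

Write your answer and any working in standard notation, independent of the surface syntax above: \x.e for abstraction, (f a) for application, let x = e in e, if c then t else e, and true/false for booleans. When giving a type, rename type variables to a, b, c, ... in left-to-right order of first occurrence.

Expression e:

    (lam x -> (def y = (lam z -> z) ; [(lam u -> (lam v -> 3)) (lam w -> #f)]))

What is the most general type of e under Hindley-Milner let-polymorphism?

Trace:
z : b
\z._ : b -> b
let y : forall. b -> b
\v._ : d -> Int
\u._ : c -> d -> Int
\w._ : e -> Bool
  unify c -> d -> Int ~ (e -> Bool) -> f
  unify c ~ e -> Bool
  unify d -> Int ~ f
_ _ : d -> Int
\x._ : a -> d -> Int

Answer: a -> b -> Int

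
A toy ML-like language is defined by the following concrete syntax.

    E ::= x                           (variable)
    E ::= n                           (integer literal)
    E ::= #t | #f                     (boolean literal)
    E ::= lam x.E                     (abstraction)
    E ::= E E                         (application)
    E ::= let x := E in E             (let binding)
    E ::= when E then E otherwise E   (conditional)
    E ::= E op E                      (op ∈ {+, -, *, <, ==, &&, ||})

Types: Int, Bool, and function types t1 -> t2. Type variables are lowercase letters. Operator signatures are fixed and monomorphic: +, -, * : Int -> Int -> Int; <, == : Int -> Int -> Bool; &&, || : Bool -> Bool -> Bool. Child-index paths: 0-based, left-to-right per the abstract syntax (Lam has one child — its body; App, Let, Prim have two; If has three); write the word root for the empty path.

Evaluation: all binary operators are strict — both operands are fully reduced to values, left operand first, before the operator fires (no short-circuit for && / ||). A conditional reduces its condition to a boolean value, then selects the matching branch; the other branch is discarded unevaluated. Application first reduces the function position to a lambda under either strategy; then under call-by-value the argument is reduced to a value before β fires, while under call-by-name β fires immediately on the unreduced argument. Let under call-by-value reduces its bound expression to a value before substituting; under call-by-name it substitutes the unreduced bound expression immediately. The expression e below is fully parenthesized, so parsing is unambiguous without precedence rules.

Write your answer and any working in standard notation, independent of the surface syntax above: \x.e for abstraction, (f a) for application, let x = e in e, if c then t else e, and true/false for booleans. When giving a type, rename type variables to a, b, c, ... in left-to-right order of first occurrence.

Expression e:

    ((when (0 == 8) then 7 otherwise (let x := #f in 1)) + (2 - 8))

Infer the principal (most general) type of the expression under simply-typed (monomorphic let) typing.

Answer: Int

Working:
  unify Int ~ Int
  unify Int ~ Int
  unify Bool ~ Bool
let x : Bool
  unify Int ~ Int
  unify Int ~ Int
  unify Int ~ Int
  unify Int ~ Int
  unify Int ~ Int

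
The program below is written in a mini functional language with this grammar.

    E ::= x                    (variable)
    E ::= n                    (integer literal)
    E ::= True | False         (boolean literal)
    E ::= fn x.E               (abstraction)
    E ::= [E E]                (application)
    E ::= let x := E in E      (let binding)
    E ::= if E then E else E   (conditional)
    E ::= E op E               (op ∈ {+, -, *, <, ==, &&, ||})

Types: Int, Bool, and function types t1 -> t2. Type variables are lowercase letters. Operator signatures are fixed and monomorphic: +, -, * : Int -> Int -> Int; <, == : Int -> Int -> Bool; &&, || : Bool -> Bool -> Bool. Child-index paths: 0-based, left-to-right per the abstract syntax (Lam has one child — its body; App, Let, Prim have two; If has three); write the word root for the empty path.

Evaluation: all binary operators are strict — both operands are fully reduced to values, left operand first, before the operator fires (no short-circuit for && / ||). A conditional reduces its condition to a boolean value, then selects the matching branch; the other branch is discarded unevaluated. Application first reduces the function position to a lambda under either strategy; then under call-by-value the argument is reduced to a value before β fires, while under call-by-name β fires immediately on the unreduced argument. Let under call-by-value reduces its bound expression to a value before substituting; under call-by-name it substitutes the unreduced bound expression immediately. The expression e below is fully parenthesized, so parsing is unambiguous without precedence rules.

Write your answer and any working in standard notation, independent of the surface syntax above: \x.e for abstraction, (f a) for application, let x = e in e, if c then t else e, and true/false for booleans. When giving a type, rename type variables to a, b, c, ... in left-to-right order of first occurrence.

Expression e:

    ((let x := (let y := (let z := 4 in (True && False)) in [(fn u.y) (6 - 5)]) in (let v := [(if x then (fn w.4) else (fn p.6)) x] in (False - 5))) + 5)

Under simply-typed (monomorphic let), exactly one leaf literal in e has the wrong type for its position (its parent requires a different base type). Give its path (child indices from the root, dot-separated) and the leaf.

Trace:
let z : Int
  unify Bool ~ Bool
  unify Bool ~ Bool
let y : Bool
y : Bool
\u._ : a -> Bool
  unify Int ~ Int
  unify Int ~ Int
  unify a -> Bool ~ Int -> b
  unify a ~ Int
  unify Bool ~ b
_ _ : Bool
let x : Bool
x : Bool
  unify Bool ~ Bool
\w._ : c -> Int
\p._ : d -> Int
  unify c -> Int ~ d -> Int
  unify c ~ d
  unify Int ~ Int
x : Bool
  unify d -> Int ~ Bool -> e
  unify d ~ Bool
  unify Int ~ e
_ _ : Int
let v : Int
  unify Bool ~ Int
  FAIL: mismatch Bool ~ Int

Answer: 0.1.1.0 : false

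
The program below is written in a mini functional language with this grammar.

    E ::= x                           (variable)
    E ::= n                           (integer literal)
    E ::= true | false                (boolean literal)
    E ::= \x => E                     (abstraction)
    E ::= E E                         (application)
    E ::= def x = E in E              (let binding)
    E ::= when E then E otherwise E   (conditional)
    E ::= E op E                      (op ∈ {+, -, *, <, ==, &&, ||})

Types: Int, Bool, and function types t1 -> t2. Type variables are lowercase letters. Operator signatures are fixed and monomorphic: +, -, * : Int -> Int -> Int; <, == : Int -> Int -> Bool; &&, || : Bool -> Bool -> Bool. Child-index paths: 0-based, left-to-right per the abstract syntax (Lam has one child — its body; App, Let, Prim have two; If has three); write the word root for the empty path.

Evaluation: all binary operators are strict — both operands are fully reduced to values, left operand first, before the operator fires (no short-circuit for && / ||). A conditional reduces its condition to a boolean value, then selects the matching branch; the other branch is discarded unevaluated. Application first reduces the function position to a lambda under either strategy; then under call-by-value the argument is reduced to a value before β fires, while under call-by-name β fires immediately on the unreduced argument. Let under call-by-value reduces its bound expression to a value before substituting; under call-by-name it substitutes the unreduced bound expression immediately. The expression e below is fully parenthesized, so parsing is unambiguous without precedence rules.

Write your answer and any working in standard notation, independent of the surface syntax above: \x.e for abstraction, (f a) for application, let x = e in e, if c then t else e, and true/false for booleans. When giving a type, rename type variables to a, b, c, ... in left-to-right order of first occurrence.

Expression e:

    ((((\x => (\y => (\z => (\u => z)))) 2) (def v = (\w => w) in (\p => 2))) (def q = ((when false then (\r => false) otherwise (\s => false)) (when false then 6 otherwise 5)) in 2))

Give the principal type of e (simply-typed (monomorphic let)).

Answer: a -> Int

Derivation:
z : c
\u._ : d -> c
\z._ : c -> d -> c
\y._ : b -> c -> d -> c
\x._ : a -> b -> c -> d -> c
  unify a -> b -> c -> d -> c ~ Int -> e
  unify a ~ Int
  unify b -> c -> d -> c ~ e
_ _ : b -> c -> d -> c
w : f
\w._ : f -> f
let v : f -> f
\p._ : g -> Int
  unify b -> c -> d -> c ~ (g -> Int) -> h
  unify b ~ g -> Int
  unify c -> d -> c ~ h
_ _ : c -> d -> c
  unify Bool ~ Bool
\r._ : i -> Bool
\s._ : j -> Bool
  unify i -> Bool ~ j -> Bool
  unify i ~ j
  unify Bool ~ Bool
  unify Bool ~ Bool
  unify Int ~ Int
  unify j -> Bool ~ Int -> k
  unify j ~ Int
  unify Bool ~ k
_ _ : Bool
let q : Bool
  unify c -> d -> c ~ Int -> l
  unify c ~ Int
  unify d -> Int ~ l
_ _ : d -> Int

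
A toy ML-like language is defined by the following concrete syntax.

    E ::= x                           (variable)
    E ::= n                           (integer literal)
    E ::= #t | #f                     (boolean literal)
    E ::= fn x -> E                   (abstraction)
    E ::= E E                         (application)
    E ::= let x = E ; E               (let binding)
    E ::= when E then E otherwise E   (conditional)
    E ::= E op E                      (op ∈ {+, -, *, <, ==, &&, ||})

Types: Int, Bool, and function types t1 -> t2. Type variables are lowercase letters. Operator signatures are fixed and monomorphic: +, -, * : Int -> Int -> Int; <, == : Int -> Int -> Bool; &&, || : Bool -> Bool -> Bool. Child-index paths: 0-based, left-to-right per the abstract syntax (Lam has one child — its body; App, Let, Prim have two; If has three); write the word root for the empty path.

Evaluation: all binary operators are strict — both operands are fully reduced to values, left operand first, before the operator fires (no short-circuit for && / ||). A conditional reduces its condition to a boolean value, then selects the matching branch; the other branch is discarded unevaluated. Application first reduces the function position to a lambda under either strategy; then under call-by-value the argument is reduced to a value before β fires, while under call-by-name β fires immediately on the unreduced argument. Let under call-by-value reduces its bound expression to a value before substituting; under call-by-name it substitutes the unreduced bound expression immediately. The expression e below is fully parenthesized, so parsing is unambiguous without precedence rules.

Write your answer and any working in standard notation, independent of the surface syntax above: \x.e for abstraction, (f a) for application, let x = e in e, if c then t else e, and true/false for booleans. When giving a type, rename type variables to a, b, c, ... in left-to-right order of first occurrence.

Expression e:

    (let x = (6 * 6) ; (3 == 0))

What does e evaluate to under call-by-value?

Derivation:
step 0: (let x = (6 * 6) in (3 == 0))
step 1: [delta@0] (let x = 36 in (3 == 0))
step 2: [let@root] (3 == 0)
step 3: [delta@root] false

Answer: false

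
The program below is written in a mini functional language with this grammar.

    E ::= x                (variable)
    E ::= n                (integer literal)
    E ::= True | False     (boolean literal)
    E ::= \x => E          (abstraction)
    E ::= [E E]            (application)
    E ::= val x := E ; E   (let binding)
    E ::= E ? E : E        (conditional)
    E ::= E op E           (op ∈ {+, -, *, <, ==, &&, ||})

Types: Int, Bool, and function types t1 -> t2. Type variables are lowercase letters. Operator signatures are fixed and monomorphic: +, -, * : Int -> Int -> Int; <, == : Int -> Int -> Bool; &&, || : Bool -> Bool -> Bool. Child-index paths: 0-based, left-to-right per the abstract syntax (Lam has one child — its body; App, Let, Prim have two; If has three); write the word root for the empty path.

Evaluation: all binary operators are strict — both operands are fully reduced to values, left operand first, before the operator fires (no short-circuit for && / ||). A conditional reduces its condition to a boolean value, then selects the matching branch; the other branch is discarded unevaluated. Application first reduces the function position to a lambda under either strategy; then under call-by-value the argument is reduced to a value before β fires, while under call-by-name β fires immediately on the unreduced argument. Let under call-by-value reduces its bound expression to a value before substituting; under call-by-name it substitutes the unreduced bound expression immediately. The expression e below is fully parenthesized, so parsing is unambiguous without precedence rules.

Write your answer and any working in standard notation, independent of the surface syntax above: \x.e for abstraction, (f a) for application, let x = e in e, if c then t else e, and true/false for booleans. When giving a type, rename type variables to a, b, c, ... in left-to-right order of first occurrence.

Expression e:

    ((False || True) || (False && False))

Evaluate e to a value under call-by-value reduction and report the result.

Answer: true

Trace:
step 0: ((false || true) || (false && false))
step 1: [delta@0] (true || (false && false))
step 2: [delta@1] (true || false)
step 3: [delta@root] true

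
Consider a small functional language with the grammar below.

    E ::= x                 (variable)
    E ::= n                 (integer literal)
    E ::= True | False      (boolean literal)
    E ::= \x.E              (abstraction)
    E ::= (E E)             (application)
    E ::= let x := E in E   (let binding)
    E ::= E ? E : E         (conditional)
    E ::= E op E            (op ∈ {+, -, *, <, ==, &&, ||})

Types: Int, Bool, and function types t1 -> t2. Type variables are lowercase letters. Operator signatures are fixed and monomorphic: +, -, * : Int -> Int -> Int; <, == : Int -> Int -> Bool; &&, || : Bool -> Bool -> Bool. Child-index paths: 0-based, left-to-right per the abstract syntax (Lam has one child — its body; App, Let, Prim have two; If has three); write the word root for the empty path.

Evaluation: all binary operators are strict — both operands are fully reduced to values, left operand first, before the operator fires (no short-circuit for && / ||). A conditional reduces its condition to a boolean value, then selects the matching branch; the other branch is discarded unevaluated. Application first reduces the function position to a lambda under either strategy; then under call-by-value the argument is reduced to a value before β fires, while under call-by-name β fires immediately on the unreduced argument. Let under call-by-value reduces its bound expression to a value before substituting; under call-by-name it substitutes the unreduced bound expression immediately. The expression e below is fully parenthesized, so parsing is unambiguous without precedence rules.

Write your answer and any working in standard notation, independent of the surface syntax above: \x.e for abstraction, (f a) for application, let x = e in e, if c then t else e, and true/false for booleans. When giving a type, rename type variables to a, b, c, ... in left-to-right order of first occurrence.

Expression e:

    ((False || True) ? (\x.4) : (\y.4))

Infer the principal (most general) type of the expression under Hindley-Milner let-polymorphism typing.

Derivation:
  unify Bool ~ Bool
  unify Bool ~ Bool
  unify Bool ~ Bool
\x._ : a -> Int
\y._ : b -> Int
  unify a -> Int ~ b -> Int
  unify a ~ b
  unify Int ~ Int

Answer: a -> Int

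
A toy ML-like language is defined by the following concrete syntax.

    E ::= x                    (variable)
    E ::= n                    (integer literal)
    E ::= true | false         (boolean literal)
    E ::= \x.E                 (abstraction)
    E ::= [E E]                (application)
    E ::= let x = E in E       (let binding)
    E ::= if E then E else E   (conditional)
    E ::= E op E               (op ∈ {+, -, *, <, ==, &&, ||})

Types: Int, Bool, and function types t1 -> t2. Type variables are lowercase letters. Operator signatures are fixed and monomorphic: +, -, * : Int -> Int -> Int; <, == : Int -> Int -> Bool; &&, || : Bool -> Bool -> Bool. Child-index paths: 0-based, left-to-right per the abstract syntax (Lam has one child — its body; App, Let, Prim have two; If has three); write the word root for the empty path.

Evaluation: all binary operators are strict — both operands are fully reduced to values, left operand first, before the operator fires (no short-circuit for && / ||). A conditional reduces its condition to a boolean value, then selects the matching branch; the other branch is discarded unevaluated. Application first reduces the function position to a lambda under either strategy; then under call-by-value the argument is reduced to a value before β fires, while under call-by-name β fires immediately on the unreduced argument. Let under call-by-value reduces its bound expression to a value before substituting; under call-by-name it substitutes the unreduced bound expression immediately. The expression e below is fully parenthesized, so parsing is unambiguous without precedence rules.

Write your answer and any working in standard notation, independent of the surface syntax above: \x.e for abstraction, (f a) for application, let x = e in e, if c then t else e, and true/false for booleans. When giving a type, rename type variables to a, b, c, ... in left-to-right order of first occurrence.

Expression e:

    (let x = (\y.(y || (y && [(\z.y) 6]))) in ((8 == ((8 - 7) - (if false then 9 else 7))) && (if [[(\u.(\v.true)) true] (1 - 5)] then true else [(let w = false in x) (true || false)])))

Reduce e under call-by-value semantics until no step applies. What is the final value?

Answer: false

Trace:
step 0: (let x = (\y.(y || (y && ((\z.y) 6)))) in ((8 == ((8 - 7) - (if false then 9 else 7))) && (if (((\u.(\v.true)) true) (1 - 5)) then true else ((let w = false in x) (true || false)))))
step 1: [let@root] ((8 == ((8 - 7) - (if false then 9 else 7))) && (if (((\u.(\v.true)) true) (1 - 5)) then true else ((let w = false in (\y.(y || (y && ((\z.y) 6))))) (true || false))))
step 2: [delta@0.1.0] ((8 == (1 - (if false then 9 else 7))) && (if (((\u.(\v.true)) true) (1 - 5)) then true else ((let w = false in (\y.(y || (y && ((\z.y) 6))))) (true || false))))
step 3: [if@0.1.1] ((8 == (1 - 7)) && (if (((\u.(\v.true)) true) (1 - 5)) then true else ((let w = false in (\y.(y || (y && ((\z.y) 6))))) (true || false))))
step 4: [delta@0.1] ((8 == -6) && (if (((\u.(\v.true)) true) (1 - 5)) then true else ((let w = false in (\y.(y || (y && ((\z.y) 6))))) (true || false))))
step 5: [delta@0] (false && (if (((\u.(\v.true)) true) (1 - 5)) then true else ((let w = false in (\y.(y || (y && ((\z.y) 6))))) (true || false))))
step 6: [beta@1.0.0] (false && (if ((\v.true) (1 - 5)) then true else ((let w = false in (\y.(y || (y && ((\z.y) 6))))) (true || false))))
step 7: [delta@1.0.1] (false && (if ((\v.true) -4) then true else ((let w = false in (\y.(y || (y && ((\z.y) 6))))) (true || false))))
step 8: [beta@1.0] (false && (if true then true else ((let w = false in (\y.(y || (y && ((\z.y) 6))))) (true || false))))
step 9: [if@1] (false && true)
step 10: [delta@root] false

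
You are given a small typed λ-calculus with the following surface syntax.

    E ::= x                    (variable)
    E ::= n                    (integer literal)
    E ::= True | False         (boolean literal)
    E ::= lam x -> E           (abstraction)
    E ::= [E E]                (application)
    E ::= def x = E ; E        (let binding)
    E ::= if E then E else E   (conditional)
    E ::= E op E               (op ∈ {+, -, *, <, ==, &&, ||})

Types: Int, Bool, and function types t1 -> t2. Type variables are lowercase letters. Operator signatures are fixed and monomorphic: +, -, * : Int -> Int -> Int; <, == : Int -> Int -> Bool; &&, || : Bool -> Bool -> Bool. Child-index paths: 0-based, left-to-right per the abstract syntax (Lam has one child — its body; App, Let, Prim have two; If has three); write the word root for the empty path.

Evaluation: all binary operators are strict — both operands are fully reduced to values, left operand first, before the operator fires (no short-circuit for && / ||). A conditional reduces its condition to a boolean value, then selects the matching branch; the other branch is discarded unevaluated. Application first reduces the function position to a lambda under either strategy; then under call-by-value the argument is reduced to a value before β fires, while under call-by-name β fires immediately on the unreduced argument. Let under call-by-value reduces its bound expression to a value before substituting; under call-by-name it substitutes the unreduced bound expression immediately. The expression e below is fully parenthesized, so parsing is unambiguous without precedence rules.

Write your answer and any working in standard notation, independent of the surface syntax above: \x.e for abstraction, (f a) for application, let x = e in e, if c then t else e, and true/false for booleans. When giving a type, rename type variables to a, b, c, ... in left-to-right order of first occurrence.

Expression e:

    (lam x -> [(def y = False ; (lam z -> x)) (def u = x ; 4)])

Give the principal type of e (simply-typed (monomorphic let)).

Answer: a -> a

Trace:
let y : Bool
x : a
\z._ : b -> a
x : a
let u : a
  unify b -> a ~ Int -> c
  unify b ~ Int
  unify a ~ c
_ _ : c
\x._ : c -> c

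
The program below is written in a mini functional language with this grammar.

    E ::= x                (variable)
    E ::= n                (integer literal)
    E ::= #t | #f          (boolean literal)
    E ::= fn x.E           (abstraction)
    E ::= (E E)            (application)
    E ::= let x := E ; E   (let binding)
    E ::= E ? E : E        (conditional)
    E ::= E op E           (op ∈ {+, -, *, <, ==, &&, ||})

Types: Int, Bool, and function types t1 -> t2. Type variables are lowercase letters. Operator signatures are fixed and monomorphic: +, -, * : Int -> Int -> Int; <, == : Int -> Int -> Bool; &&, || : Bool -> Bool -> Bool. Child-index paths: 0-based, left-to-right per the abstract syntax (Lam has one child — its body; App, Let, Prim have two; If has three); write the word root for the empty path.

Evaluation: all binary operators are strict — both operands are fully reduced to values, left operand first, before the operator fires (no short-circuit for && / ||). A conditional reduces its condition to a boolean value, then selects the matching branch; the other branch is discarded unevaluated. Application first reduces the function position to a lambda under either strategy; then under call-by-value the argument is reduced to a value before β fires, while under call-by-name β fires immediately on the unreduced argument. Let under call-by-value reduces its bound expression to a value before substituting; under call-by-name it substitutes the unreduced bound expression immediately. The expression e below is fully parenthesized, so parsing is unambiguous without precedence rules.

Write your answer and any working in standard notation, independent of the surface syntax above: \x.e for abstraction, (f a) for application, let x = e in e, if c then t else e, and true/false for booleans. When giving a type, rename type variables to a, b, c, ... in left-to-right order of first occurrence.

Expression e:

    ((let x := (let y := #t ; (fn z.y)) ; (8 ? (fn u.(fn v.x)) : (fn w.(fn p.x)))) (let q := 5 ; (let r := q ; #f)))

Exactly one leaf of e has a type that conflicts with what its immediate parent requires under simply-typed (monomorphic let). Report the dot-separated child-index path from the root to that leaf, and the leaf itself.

Trace:
let y : Bool
y : Bool
\z._ : a -> Bool
let x : a -> Bool
  unify Int ~ Bool
  FAIL: mismatch Int ~ Bool

Answer: 0.1.0 : 8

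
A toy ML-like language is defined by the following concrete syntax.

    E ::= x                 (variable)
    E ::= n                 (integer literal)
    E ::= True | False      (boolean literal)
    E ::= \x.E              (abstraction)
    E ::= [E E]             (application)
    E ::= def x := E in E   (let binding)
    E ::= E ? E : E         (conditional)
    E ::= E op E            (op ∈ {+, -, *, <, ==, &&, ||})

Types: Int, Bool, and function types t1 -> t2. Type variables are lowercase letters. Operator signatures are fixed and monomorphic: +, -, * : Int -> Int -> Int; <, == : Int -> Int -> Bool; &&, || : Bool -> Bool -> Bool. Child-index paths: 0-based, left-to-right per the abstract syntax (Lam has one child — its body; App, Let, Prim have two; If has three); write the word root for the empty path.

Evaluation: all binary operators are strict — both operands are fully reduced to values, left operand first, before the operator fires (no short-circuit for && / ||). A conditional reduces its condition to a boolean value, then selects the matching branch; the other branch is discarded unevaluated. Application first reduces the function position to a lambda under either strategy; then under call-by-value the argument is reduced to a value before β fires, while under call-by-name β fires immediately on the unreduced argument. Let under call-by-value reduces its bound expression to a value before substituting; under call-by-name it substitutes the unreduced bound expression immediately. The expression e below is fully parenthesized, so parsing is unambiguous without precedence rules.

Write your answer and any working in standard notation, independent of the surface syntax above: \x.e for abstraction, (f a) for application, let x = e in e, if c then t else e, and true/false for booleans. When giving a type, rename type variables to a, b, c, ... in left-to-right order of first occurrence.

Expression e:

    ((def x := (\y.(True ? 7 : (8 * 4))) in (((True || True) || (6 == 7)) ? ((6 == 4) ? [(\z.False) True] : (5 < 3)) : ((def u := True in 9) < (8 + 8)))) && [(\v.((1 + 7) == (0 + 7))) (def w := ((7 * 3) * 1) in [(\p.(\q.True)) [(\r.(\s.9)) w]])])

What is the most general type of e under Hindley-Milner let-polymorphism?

Working:
  unify Bool ~ Bool
  unify Int ~ Int
  unify Int ~ Int
  unify Int ~ Int
\y._ : a -> Int
let x : forall. a -> Int
  unify Bool ~ Bool
  unify Bool ~ Bool
  unify Bool ~ Bool
  unify Int ~ Int
  unify Int ~ Int
  unify Bool ~ Bool
  unify Bool ~ Bool
  unify Int ~ Int
  unify Int ~ Int
  unify Bool ~ Bool
\z._ : b -> Bool
  unify b -> Bool ~ Bool -> c
  unify b ~ Bool
  unify Bool ~ c
_ _ : Bool
  unify Int ~ Int
  unify Int ~ Int
  unify Bool ~ Bool
let u : Bool
  unify Int ~ Int
  unify Int ~ Int
  unify Int ~ Int
  unify Int ~ Int
  unify Bool ~ Bool
  unify Bool ~ Bool
  unify Int ~ Int
  unify Int ~ Int
  unify Int ~ Int
  unify Int ~ Int
  unify Int ~ Int
  unify Int ~ Int
\v._ : d -> Bool
  unify Int ~ Int
  unify Int ~ Int
  unify Int ~ Int
  unify Int ~ Int
let w : Int
\q._ : f -> Bool
\p._ : e -> f -> Bool
\s._ : h -> Int
\r._ : g -> h -> Int
w : Int
  unify g -> h -> Int ~ Int -> i
  unify g ~ Int
  unify h -> Int ~ i
_ _ : h -> Int
  unify e -> f -> Bool ~ (h -> Int) -> j
  unify e ~ h -> Int
  unify f -> Bool ~ j
_ _ : f -> Bool
  unify d -> Bool ~ (f -> Bool) -> k
  unify d ~ f -> Bool
  unify Bool ~ k
_ _ : Bool
  unify Bool ~ Bool

Answer: Bool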